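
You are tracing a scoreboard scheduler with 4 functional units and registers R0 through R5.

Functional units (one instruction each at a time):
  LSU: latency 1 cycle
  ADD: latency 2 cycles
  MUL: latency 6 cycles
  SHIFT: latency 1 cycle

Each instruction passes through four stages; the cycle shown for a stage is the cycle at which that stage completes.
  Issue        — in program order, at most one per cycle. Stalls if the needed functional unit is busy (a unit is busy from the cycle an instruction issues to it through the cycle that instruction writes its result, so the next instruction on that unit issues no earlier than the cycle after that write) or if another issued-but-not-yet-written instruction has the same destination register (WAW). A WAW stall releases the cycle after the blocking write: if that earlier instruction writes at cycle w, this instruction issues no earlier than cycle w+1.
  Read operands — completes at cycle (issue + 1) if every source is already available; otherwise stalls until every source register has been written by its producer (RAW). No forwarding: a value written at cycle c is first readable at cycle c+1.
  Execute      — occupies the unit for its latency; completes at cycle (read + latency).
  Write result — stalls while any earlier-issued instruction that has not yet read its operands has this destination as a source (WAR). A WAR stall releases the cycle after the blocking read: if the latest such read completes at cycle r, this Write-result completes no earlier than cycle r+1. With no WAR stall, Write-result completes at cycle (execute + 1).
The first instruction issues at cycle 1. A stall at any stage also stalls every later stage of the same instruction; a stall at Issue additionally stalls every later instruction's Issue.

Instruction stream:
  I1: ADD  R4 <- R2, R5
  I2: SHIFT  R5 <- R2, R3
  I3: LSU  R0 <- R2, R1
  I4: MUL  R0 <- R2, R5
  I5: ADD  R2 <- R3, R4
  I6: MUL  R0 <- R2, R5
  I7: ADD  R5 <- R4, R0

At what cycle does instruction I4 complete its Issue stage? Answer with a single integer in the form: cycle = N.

cycle = 7

I1  is:1  ro:2  ex:4  wr:5
I2  is:2  ro:3  ex:4  wr:5
I3  is:3  ro:4  ex:5  wr:6
I4  is:7  ro:8  ex:14  wr:15  — WAW R0: wait I3 write@6
I5  is:8  ro:9  ex:11  wr:12
I6  is:16  ro:17  ex:23  wr:24  — struct: MUL busy until I4 writes@15
I7  is:17  ro:25  ex:27  wr:28  — RAW R0: wait I6 write@24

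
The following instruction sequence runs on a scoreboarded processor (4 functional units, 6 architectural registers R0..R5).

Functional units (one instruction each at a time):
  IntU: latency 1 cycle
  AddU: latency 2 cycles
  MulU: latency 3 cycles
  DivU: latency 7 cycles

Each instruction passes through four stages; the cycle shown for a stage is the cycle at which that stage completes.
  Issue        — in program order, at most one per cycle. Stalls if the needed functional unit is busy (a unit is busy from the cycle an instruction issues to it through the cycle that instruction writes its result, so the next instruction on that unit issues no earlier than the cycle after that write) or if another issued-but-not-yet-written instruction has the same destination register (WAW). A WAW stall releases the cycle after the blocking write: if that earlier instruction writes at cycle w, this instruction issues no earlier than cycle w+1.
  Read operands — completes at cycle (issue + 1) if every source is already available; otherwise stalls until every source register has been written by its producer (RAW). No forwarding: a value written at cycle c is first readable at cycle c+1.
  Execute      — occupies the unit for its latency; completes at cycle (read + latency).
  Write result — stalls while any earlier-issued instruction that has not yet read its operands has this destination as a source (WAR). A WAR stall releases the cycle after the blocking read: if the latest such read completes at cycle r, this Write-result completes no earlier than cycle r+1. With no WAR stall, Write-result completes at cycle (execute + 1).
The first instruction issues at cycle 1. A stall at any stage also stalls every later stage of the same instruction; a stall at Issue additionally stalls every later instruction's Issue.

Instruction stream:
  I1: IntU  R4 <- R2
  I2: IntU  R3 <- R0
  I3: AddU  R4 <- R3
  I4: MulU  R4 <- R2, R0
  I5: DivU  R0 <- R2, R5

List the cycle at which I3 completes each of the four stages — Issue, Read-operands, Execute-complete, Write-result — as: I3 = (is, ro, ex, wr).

I3 = (6, 9, 11, 12)

cycle 1: issue I1 (IntU)
cycle 2: I1 read-ops
cycle 3: I1 finished on IntU
cycle 4: I1→R4
cycle 5: issue I2 (IntU)
cycle 6: I2 read-ops · issue I3 (AddU)
cycle 7: I2 finished on IntU
cycle 8: I2→R3
cycle 9: I3 read-ops
cycle 11: I3 finished on AddU
cycle 12: I3→R4
cycle 13: issue I4 (MulU)
cycle 14: I4 read-ops · issue I5 (DivU)
cycle 15: I5 read-ops
cycle 17: I4 finished on MulU
cycle 18: I4→R4
cycle 22: I5 finished on DivU
cycle 23: I5→R0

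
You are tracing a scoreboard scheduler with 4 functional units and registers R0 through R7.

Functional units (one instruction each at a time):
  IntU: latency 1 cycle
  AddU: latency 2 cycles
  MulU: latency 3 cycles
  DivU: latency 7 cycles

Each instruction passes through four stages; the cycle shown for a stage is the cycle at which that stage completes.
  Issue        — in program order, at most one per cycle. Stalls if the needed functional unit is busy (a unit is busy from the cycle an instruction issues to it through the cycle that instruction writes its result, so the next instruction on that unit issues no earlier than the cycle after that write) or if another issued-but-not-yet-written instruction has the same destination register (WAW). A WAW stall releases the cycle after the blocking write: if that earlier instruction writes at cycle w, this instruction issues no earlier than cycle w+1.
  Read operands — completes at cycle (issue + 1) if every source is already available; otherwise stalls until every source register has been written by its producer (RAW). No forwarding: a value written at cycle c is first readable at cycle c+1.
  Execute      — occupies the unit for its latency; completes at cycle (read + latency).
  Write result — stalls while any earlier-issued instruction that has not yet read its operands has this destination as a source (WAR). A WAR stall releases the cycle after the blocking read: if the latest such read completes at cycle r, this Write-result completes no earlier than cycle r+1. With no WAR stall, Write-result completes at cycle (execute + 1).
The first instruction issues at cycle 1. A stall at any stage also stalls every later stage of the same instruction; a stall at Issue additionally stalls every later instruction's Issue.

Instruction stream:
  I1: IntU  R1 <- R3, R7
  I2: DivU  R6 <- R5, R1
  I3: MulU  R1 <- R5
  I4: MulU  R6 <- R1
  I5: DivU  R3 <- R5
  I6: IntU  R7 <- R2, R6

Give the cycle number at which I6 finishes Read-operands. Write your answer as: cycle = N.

[I1] 1/2/3/4
[I2] 2/5/12/13  (RAW R1: wait I1 write@4)
[I3] 5/6/9/10  (WAW R1: wait I1 write@4)
[I4] 14/15/18/19  (WAW R6: wait I2 write@13)
[I5] 15/16/23/24
[I6] 16/20/21/22  (RAW R6: wait I4 write@19)

cycle = 20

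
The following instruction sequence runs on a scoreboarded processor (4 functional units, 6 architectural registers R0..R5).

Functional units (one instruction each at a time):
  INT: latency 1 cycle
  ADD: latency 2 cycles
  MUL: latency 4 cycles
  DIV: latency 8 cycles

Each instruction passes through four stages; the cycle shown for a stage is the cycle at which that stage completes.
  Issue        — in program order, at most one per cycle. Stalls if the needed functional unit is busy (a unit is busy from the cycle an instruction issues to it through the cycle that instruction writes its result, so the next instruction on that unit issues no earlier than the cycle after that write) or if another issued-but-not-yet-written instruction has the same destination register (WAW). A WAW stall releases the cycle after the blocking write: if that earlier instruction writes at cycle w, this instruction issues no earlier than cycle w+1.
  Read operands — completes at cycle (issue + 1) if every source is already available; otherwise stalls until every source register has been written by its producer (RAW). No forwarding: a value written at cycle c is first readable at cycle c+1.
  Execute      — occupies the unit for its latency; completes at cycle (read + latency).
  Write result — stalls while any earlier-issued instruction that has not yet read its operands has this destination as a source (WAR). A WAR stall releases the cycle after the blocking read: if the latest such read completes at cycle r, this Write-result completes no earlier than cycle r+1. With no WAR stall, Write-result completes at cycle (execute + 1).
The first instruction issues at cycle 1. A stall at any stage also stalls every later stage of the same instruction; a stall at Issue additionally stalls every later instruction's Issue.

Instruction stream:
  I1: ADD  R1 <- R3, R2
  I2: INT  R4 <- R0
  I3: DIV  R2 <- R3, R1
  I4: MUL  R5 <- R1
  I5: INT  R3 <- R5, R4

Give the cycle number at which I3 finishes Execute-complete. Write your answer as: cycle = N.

cycle = 14

1) issue 1, read 2, done 4, write 5
2) issue 2, read 3, done 4, write 5
3) issue 3, read 6, done 14, write 15  <RAW R1: wait I1 write@5>
4) issue 4, read 6, done 10, write 11  <RAW R1: wait I1 write@5>
5) issue 6, read 12, done 13, write 14  <struct: INT busy until I2 writes@5 / RAW R5: wait I4 write@11>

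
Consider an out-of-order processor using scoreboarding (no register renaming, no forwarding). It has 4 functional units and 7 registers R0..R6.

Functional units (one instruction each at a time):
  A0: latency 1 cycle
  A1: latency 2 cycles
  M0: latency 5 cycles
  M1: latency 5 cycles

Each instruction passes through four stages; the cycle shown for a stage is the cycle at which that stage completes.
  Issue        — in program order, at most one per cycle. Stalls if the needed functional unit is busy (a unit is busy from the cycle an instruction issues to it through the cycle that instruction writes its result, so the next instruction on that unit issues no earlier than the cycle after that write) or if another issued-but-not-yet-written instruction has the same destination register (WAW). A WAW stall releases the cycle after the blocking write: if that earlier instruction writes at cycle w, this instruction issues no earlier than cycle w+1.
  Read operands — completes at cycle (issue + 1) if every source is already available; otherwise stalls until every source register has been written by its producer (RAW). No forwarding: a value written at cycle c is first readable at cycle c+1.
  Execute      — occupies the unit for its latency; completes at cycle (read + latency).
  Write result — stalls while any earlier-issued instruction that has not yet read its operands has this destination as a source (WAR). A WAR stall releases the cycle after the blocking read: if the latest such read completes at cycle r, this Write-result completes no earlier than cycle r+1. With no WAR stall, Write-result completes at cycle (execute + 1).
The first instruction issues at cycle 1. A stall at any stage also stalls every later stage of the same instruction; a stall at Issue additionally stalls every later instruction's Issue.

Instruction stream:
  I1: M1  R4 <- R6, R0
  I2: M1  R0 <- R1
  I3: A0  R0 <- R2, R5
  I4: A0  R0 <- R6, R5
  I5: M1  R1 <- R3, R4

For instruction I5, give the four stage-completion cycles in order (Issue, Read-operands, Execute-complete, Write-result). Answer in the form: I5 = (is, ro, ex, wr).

I1 -> (1, 2, 7, 8)
I2 -> (9, 10, 15, 16)  // struct: M1 busy until I1 writes@8
I3 -> (17, 18, 19, 20)  // WAW R0: wait I2 write@16
I4 -> (21, 22, 23, 24)  // struct: A0 busy until I3 writes@20
I5 -> (22, 23, 28, 29)

I5 = (22, 23, 28, 29)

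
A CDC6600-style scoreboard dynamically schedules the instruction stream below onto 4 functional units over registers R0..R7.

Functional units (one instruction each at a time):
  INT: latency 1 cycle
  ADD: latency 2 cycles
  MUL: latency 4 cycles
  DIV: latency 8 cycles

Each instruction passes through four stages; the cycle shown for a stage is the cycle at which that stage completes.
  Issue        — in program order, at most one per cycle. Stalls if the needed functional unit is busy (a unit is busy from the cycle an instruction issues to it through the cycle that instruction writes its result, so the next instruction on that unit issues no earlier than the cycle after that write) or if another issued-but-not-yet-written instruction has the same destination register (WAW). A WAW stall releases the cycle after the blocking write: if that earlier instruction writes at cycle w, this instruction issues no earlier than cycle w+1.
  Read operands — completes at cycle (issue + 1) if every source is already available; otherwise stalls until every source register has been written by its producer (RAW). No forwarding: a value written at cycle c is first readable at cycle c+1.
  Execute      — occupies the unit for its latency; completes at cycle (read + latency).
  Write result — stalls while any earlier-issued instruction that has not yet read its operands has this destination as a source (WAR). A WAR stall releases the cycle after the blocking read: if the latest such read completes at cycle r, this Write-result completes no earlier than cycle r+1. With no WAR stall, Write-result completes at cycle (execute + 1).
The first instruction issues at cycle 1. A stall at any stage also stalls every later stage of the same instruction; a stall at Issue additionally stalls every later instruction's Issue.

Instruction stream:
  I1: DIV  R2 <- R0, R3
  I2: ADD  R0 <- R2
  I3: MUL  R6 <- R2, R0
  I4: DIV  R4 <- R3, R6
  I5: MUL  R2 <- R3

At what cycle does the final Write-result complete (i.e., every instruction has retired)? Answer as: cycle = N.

cycle = 31

1) issue 1, read 2, done 10, write 11
2) issue 2, read 12, done 14, write 15  <RAW R2: wait I1 write@11>
3) issue 3, read 16, done 20, write 21  <RAW R0: wait I2 write@15>
4) issue 12, read 22, done 30, write 31  <struct: DIV busy until I1 writes@11 / RAW R6: wait I3 write@21>
5) issue 22, read 23, done 27, write 28  <struct: MUL busy until I3 writes@21>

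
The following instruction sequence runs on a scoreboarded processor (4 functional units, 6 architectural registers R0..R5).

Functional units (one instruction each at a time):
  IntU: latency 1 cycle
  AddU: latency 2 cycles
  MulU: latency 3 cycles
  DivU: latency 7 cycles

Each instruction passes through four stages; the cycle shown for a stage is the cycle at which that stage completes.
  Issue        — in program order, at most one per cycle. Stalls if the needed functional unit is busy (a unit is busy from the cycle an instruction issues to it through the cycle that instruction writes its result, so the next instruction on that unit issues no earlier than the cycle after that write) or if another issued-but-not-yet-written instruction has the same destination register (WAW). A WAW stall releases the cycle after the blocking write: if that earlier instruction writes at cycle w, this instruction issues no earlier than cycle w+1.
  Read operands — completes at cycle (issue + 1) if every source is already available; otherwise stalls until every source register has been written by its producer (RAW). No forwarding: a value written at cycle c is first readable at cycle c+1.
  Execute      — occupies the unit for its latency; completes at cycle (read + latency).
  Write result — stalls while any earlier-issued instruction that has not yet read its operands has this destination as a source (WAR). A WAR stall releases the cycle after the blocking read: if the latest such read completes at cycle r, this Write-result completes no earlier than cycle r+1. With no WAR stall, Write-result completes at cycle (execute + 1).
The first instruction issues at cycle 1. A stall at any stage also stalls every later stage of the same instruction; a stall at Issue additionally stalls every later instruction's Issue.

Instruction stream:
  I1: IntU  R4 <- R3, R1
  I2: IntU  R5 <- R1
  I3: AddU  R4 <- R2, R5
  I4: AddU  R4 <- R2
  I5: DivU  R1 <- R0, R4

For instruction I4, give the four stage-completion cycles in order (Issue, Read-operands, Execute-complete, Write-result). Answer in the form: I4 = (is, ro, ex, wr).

I1 -> (1, 2, 3, 4)
I2 -> (5, 6, 7, 8)  // struct: IntU busy until I1 writes@4
I3 -> (6, 9, 11, 12)  // RAW R5: wait I2 write@8
I4 -> (13, 14, 16, 17)  // struct: AddU busy until I3 writes@12
I5 -> (14, 18, 25, 26)  // RAW R4: wait I4 write@17

I4 = (13, 14, 16, 17)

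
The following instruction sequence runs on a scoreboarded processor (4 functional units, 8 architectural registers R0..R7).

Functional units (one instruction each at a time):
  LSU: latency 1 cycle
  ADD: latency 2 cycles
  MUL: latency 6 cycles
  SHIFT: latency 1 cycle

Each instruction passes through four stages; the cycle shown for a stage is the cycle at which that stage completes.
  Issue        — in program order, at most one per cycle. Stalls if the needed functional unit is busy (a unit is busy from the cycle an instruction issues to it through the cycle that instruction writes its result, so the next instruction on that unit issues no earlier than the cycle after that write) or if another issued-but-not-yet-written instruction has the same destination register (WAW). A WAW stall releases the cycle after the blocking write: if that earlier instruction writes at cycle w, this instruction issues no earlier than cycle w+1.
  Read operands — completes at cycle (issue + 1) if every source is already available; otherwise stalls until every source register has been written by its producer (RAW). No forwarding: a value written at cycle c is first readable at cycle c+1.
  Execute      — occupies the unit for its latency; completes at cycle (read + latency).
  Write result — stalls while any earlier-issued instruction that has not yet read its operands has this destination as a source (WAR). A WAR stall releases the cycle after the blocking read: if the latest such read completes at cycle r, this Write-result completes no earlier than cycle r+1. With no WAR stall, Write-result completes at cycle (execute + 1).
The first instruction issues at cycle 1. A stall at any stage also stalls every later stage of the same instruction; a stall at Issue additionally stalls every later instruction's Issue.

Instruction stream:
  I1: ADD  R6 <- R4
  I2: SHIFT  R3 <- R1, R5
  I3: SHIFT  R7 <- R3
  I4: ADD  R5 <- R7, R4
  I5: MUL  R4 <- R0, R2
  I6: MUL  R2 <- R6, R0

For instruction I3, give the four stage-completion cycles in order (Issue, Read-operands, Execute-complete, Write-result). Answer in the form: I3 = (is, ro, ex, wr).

I3 = (6, 7, 8, 9)

[I1] 1/2/4/5
[I2] 2/3/4/5
[I3] 6/7/8/9  (struct: SHIFT busy until I2 writes@5)
[I4] 7/10/12/13  (RAW R7: wait I3 write@9)
[I5] 8/9/15/16
[I6] 17/18/24/25  (struct: MUL busy until I5 writes@16)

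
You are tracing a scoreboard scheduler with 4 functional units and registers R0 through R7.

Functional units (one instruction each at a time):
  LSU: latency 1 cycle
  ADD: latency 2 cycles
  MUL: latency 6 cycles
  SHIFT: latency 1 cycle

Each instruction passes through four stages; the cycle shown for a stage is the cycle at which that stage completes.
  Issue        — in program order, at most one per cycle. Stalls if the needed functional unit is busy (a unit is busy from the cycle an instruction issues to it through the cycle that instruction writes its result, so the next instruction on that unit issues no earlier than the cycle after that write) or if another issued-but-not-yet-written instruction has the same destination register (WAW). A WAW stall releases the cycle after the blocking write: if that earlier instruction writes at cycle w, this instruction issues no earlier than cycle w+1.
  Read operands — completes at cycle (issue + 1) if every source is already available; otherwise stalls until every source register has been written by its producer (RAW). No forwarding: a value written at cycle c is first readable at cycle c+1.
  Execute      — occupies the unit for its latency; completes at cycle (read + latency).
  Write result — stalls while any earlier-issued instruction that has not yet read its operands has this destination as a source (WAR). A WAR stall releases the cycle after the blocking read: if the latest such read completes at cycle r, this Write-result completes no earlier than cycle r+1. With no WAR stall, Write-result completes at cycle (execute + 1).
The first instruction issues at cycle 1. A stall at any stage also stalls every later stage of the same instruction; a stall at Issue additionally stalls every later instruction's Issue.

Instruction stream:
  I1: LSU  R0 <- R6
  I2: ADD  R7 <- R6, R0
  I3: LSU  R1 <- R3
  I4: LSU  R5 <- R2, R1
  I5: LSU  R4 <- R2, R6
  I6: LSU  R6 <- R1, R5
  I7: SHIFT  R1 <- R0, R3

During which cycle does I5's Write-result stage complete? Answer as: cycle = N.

I1 -> (1, 2, 3, 4)
I2 -> (2, 5, 7, 8)  // RAW R0: wait I1 write@4
I3 -> (5, 6, 7, 8)  // struct: LSU busy until I1 writes@4
I4 -> (9, 10, 11, 12)  // struct: LSU busy until I3 writes@8
I5 -> (13, 14, 15, 16)  // struct: LSU busy until I4 writes@12
I6 -> (17, 18, 19, 20)  // struct: LSU busy until I5 writes@16
I7 -> (18, 19, 20, 21)

cycle = 16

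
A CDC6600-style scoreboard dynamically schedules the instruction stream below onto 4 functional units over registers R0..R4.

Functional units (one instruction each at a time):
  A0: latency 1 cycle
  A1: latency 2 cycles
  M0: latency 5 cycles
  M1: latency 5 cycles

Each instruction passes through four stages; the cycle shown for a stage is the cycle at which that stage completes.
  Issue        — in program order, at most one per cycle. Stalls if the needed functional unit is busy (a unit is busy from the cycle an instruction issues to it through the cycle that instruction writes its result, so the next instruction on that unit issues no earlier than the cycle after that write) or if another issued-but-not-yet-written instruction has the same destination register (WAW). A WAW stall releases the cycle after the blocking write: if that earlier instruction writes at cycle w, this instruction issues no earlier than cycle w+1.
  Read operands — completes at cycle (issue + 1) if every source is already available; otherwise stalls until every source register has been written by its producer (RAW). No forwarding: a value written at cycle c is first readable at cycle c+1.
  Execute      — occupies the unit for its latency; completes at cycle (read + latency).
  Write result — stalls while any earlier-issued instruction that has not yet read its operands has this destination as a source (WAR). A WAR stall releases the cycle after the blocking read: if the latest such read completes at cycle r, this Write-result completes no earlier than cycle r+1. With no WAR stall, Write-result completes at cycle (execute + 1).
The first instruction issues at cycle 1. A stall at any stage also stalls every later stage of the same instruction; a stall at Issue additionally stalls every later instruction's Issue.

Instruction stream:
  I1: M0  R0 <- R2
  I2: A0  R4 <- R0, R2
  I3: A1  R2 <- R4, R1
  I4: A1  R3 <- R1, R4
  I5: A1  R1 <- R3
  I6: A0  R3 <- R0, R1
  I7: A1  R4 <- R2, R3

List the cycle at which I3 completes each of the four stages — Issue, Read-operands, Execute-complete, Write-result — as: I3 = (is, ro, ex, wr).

c1: issue I1 (M0)
c2: I1 read-ops | issue I2 (A0)
c3: issue I3 (A1)
c7: I1 finished on M0
c8: I1→R0
c9: I2 read-ops
c10: I2 finished on A0
c11: I2→R4
c12: I3 read-ops
c14: I3 finished on A1
c15: I3→R2
c16: issue I4 (A1)
c17: I4 read-ops
c19: I4 finished on A1
c20: I4→R3
c21: issue I5 (A1)
c22: I5 read-ops | issue I6 (A0)
c24: I5 finished on A1
c25: I5→R1
c26: I6 read-ops | issue I7 (A1)
c27: I6 finished on A0
c28: I6→R3
c29: I7 read-ops
c31: I7 finished on A1
c32: I7→R4

I3 = (3, 12, 14, 15)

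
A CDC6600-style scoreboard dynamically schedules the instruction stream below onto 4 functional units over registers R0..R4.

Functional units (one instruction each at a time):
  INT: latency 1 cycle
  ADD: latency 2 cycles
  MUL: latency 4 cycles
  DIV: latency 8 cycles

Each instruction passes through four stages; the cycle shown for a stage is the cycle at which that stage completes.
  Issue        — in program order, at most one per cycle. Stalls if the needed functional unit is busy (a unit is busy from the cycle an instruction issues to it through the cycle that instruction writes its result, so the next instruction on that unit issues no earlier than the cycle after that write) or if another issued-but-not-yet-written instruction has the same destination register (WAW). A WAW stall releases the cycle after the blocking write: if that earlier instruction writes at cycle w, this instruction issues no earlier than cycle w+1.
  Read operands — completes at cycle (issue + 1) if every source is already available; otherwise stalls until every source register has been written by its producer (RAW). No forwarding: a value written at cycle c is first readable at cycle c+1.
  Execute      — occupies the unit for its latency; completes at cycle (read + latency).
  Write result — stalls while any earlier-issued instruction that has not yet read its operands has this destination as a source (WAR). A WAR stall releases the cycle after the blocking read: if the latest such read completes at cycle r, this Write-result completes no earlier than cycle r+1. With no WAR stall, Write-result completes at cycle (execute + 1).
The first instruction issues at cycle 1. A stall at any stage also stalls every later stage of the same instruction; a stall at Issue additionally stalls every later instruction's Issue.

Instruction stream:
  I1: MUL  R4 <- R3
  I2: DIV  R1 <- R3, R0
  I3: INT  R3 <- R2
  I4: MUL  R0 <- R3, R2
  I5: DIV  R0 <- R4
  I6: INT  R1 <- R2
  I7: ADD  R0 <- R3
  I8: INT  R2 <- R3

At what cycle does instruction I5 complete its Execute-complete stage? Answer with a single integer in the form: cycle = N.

[I1] 1/2/6/7
[I2] 2/3/11/12
[I3] 3/4/5/6
[I4] 8/9/13/14  (struct: MUL busy until I1 writes@7)
[I5] 15/16/24/25  (WAW R0: wait I4 write@14)
[I6] 16/17/18/19
[I7] 26/27/29/30  (WAW R0: wait I5 write@25)
[I8] 27/28/29/30

cycle = 24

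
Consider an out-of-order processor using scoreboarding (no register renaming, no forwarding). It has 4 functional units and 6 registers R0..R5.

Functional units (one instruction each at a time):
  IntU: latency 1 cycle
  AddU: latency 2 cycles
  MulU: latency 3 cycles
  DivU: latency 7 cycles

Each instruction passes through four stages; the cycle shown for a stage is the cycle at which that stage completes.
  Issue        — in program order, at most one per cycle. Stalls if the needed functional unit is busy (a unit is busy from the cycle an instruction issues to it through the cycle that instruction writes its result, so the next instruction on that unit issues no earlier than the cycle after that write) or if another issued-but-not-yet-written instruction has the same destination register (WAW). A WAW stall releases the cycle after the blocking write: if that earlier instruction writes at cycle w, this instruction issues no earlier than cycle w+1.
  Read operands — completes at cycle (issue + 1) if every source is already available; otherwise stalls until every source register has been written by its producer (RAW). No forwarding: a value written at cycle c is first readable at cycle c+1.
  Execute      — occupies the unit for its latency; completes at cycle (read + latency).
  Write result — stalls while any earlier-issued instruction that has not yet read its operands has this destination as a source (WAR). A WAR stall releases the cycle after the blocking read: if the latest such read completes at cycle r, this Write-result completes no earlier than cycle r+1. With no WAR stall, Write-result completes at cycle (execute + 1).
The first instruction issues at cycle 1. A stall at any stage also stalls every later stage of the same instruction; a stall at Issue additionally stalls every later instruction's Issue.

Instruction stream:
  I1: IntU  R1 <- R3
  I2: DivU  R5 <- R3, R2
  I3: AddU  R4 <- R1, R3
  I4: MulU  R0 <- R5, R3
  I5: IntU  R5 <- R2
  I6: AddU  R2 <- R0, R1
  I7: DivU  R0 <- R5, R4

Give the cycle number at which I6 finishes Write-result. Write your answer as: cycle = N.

[1] I1 issues→IntU
[2] I1 reads, I2 issues→DivU
[3] I1 exec-done, I2 reads, I3 issues→AddU
[4] I1 writes R1, I4 issues→MulU
[5] I3 reads
[7] I3 exec-done
[8] I3 writes R4
[10] I2 exec-done
[11] I2 writes R5
[12] I4 reads, I5 issues→IntU
[13] I5 reads, I6 issues→AddU
[14] I5 exec-done
[15] I4 exec-done, I5 writes R5
[16] I4 writes R0
[17] I6 reads, I7 issues→DivU
[18] I7 reads
[19] I6 exec-done
[20] I6 writes R2
[25] I7 exec-done
[26] I7 writes R0

cycle = 20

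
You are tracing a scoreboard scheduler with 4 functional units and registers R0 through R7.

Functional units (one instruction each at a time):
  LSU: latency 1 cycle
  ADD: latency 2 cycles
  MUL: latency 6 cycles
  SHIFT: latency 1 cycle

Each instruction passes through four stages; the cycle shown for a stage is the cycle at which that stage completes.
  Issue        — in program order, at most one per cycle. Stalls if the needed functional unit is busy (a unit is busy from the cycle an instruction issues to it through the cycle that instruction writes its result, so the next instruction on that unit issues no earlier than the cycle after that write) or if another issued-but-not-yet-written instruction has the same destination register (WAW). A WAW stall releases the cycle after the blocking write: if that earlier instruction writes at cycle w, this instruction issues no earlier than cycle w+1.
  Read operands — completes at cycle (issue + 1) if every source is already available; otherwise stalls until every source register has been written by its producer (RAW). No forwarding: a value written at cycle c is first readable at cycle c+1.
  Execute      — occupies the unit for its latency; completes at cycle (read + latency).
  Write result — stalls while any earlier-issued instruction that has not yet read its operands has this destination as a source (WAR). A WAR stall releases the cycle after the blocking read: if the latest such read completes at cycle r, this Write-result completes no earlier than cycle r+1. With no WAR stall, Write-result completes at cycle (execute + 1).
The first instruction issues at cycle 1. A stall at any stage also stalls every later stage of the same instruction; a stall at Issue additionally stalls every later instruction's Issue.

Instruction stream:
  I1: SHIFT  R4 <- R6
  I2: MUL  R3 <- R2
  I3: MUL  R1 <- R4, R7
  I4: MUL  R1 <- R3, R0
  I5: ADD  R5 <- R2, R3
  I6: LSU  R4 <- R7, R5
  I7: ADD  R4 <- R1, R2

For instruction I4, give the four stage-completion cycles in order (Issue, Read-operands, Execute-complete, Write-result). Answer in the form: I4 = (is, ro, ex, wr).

I4 = (20, 21, 27, 28)

  I1 | 1 | 2 | 3 | 4
  I2 | 2 | 3 | 9 | 10
  I3 | 11 | 12 | 18 | 19   struct: MUL busy until I2 writes@10
  I4 | 20 | 21 | 27 | 28   struct: MUL busy until I3 writes@19
  I5 | 21 | 22 | 24 | 25
  I6 | 22 | 26 | 27 | 28   RAW R5: wait I5 write@25
  I7 | 29 | 30 | 32 | 33   WAW R4: wait I6 write@28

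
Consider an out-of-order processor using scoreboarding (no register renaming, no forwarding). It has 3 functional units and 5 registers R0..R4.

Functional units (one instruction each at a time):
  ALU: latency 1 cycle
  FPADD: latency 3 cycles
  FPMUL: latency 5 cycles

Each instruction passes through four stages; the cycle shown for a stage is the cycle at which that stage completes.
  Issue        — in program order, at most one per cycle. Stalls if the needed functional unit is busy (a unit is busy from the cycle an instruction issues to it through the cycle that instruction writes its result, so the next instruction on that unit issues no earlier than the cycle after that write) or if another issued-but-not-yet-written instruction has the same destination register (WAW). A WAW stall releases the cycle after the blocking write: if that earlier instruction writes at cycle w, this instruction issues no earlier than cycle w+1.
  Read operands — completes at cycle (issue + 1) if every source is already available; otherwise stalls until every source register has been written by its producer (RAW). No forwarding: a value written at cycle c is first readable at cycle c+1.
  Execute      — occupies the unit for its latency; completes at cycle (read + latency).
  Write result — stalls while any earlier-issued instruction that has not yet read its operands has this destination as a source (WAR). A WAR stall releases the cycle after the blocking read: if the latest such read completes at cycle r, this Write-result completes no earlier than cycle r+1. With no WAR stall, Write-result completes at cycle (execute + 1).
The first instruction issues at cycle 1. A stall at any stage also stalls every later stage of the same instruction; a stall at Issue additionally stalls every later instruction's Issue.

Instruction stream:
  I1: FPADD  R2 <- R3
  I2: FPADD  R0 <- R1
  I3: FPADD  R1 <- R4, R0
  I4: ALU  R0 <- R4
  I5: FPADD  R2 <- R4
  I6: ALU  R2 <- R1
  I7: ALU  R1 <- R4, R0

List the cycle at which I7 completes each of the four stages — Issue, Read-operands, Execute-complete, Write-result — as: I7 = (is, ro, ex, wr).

c1: I1 issues→FPADD
c2: I1 reads
c5: I1 exec-done
c6: I1 writes R2
c7: I2 issues→FPADD
c8: I2 reads
c11: I2 exec-done
c12: I2 writes R0
c13: I3 issues→FPADD
c14: I3 reads | I4 issues→ALU
c15: I4 reads
c16: I4 exec-done
c17: I3 exec-done | I4 writes R0
c18: I3 writes R1
c19: I5 issues→FPADD
c20: I5 reads
c23: I5 exec-done
c24: I5 writes R2
c25: I6 issues→ALU
c26: I6 reads
c27: I6 exec-done
c28: I6 writes R2
c29: I7 issues→ALU
c30: I7 reads
c31: I7 exec-done
c32: I7 writes R1

I7 = (29, 30, 31, 32)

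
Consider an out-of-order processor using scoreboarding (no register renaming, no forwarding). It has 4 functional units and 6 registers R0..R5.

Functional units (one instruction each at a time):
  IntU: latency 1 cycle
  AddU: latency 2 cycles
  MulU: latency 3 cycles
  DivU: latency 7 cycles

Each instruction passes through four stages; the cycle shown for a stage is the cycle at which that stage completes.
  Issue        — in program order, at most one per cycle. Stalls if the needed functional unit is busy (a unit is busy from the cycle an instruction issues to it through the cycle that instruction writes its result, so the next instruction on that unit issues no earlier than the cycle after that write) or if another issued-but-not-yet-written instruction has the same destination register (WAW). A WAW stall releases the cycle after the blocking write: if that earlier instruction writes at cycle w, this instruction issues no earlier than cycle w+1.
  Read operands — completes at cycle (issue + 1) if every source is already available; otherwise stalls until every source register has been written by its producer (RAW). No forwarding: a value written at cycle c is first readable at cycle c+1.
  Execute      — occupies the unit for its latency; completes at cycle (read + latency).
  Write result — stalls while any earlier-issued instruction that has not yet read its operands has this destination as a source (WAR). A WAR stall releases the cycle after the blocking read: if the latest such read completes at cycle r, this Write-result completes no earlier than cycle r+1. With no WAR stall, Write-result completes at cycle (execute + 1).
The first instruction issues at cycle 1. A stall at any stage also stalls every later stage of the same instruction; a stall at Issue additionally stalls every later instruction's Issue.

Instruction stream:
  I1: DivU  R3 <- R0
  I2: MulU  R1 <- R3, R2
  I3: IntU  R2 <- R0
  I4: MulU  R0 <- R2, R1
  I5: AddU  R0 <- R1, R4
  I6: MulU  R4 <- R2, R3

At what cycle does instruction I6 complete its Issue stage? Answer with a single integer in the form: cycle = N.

cycle 1: I1→DivU
cycle 2: I1 RO, I2→MulU
cycle 3: I3→IntU
cycle 4: I3 RO
cycle 5: I3 EX
cycle 9: I1 EX
cycle 10: I1 WR R3
cycle 11: I2 RO
cycle 12: I3 WR R2
cycle 14: I2 EX
cycle 15: I2 WR R1
cycle 16: I4→MulU
cycle 17: I4 RO
cycle 20: I4 EX
cycle 21: I4 WR R0
cycle 22: I5→AddU
cycle 23: I5 RO, I6→MulU
cycle 24: I6 RO
cycle 25: I5 EX
cycle 26: I5 WR R0
cycle 27: I6 EX
cycle 28: I6 WR R4

cycle = 23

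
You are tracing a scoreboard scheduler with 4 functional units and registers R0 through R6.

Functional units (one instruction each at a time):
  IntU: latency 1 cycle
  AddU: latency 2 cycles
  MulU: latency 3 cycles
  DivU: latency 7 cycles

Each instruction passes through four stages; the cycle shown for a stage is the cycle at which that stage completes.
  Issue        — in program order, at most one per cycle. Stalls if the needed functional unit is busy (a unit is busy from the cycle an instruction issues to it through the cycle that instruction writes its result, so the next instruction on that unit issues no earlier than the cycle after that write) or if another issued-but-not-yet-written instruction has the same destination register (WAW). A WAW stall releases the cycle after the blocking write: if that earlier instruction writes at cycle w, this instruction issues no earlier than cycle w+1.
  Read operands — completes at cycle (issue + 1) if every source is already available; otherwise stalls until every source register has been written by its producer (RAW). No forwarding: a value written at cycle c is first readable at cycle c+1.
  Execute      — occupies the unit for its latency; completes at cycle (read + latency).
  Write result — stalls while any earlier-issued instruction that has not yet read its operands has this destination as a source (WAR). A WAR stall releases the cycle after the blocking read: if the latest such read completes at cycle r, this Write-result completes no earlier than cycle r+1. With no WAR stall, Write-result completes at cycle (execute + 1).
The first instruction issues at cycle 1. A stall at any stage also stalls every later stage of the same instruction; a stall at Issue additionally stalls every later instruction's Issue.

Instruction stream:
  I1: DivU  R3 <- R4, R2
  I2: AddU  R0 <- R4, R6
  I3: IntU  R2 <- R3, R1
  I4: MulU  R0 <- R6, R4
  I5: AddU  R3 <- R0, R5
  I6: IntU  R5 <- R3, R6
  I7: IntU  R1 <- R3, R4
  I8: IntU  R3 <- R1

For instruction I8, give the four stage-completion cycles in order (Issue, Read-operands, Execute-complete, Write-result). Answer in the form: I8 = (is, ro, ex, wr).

I8 = (24, 25, 26, 27)

I1 -> (1, 2, 9, 10)
I2 -> (2, 3, 5, 6)
I3 -> (3, 11, 12, 13)  // RAW R3: wait I1 write@10
I4 -> (7, 8, 11, 12)  // WAW R0: wait I2 write@6
I5 -> (11, 13, 15, 16)  // WAW R3: wait I1 write@10, RAW R0: wait I4 write@12
I6 -> (14, 17, 18, 19)  // struct: IntU busy until I3 writes@13, RAW R3: wait I5 write@16
I7 -> (20, 21, 22, 23)  // struct: IntU busy until I6 writes@19
I8 -> (24, 25, 26, 27)  // struct: IntU busy until I7 writes@23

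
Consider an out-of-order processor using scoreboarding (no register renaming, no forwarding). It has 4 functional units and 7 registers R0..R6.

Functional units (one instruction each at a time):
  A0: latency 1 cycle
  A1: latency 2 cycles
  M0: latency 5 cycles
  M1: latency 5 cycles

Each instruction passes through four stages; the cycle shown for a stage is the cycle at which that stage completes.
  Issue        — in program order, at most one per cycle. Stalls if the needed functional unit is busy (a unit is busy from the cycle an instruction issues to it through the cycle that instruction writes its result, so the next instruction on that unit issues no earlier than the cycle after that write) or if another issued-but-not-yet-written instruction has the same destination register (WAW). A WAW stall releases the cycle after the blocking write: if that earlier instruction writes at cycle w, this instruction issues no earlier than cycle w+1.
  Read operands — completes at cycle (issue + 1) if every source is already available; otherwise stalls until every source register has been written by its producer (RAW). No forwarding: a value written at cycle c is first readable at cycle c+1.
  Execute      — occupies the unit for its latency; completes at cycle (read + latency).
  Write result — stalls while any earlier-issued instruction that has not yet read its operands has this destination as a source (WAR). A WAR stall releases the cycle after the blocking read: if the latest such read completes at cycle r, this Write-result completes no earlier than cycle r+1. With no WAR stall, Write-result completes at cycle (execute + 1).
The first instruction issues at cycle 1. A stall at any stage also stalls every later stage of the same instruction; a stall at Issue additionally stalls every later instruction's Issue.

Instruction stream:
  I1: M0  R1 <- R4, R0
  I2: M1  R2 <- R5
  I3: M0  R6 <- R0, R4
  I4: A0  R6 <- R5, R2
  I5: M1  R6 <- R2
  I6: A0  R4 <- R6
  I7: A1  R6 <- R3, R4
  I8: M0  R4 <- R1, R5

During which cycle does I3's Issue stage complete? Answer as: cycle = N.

c1: I1 dispatched to M0
c2: I1 operands ready · I2 dispatched to M1
c3: I2 operands ready
c7: I1 complete
c8: R1←I1 · I2 complete
c9: R2←I2 · I3 dispatched to M0
c10: I3 operands ready
c15: I3 complete
c16: R6←I3
c17: I4 dispatched to A0
c18: I4 operands ready
c19: I4 complete
c20: R6←I4
c21: I5 dispatched to M1
c22: I5 operands ready · I6 dispatched to A0
c27: I5 complete
c28: R6←I5
c29: I6 operands ready · I7 dispatched to A1
c30: I6 complete
c31: R4←I6
c32: I7 operands ready · I8 dispatched to M0
c33: I8 operands ready
c34: I7 complete
c35: R6←I7
c38: I8 complete
c39: R4←I8

cycle = 9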